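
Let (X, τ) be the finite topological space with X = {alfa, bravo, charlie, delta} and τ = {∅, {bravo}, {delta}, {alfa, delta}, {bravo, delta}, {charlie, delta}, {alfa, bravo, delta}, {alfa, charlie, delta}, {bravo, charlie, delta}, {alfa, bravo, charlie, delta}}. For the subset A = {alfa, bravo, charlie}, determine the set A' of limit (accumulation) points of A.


A' = ∅

For each x ∈ X, list the open sets U ∈ τ with x ∈ U, then check whether U ∩ (A ∖ {x}) ≠ ∅ for every such U.
  x = alfa: open {alfa, delta} ∋ x has {alfa, delta} ∩ (A ∖ {alfa}) = ∅, so x is NOT a limit point.
  x = bravo: open {bravo} ∋ x has {bravo} ∩ (A ∖ {bravo}) = ∅, so x is NOT a limit point.
  x = charlie: open {charlie, delta} ∋ x has {charlie, delta} ∩ (A ∖ {charlie}) = ∅, so x is NOT a limit point.
  x = delta: open {delta} ∋ x has {delta} ∩ (A ∖ {delta}) = ∅, so x is NOT a limit point.
Collecting: A' = ∅.


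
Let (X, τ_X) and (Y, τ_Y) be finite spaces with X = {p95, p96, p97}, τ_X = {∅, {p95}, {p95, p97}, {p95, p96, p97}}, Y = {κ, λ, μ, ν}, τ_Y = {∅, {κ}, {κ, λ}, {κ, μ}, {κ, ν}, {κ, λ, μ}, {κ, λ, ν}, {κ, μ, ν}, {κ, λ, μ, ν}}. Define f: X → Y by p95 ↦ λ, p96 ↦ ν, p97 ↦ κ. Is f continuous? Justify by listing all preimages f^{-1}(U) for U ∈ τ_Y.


f is NOT continuous.

Compute f^{-1}(U) for each U ∈ τ_Y:
  U = ∅: f^{-1}(U) = ∅ ∈ τ_X ✓.
  U = {κ}: f^{-1}(U) = {p97} ∉ τ_X ✗.
  U = {κ, λ}: f^{-1}(U) = {p95, p97} ∈ τ_X ✓.
  U = {κ, μ}: f^{-1}(U) = {p97} ∉ τ_X ✗.
  U = {κ, ν}: f^{-1}(U) = {p96, p97} ∉ τ_X ✗.
  U = {κ, λ, μ}: f^{-1}(U) = {p95, p97} ∈ τ_X ✓.
  U = {κ, λ, ν}: f^{-1}(U) = {p95, p96, p97} ∈ τ_X ✓.
  U = {κ, μ, ν}: f^{-1}(U) = {p96, p97} ∉ τ_X ✗.
  U = {κ, λ, μ, ν}: f^{-1}(U) = {p95, p96, p97} ∈ τ_X ✓.
Found U = {κ} with f^{-1}(U) = {p97} not in τ_X. Therefore f is NOT continuous.


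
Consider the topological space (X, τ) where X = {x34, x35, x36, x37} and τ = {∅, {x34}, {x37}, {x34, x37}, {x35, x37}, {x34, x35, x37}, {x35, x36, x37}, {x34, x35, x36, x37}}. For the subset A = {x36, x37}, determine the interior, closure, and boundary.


int(A) = {x37}, cl(A) = {x35, x36, x37}, ∂A = {x35, x36}.

Closed sets in (X, τ) are complements of opens:
  closed(X, τ) = {∅, {x34}, {x36}, {x34, x36}, {x35, x36}, {x34, x35, x36}, {x35, x36, x37}, {x34, x35, x36, x37}}.
int(A) = ⋃ {U ∈ τ : U ⊆ A}. Opens contained in A: ∅, {x37}.
Taking the union of these: int(A) = {x37}.
cl(A) = ⋂ {C closed : A ⊆ C}. Closed sets containing A: {x35, x36, x37}, {x34, x35, x36, x37}.
Intersecting these: cl(A) = {x35, x36, x37}.
∂A = cl(A) ∖ int(A) = {x35, x36, x37} ∖ {x37} = {x35, x36}.


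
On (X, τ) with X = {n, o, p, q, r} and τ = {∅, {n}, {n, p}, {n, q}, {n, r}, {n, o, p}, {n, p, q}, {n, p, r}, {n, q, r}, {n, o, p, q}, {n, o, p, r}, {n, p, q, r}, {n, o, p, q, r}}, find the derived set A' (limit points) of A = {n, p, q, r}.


A' = {o, p, q, r}

For each x ∈ X, list the open sets U ∈ τ with x ∈ U, then check whether U ∩ (A ∖ {x}) ≠ ∅ for every such U.
  x = n: open {n} ∋ x has {n} ∩ (A ∖ {n}) = ∅, so x is NOT a limit point.
  x = o: opens ∋ x are {n, o, p}, {n, o, p, q}, {n, o, p, r}, {n, o, p, q, r}; each meets A ∖ {o}, so x IS a limit point.
  x = p: opens ∋ x are {n, p}, {n, o, p}, {n, p, q}, {n, p, r}, {n, o, p, q}, {n, o, p, r}, {n, p, q, r}, {n, o, p, q, r}; each meets A ∖ {p}, so x IS a limit point.
  x = q: opens ∋ x are {n, q}, {n, p, q}, {n, q, r}, {n, o, p, q}, {n, p, q, r}, {n, o, p, q, r}; each meets A ∖ {q}, so x IS a limit point.
  x = r: opens ∋ x are {n, r}, {n, p, r}, {n, q, r}, {n, o, p, r}, {n, p, q, r}, {n, o, p, q, r}; each meets A ∖ {r}, so x IS a limit point.
Collecting: A' = {o, p, q, r}.


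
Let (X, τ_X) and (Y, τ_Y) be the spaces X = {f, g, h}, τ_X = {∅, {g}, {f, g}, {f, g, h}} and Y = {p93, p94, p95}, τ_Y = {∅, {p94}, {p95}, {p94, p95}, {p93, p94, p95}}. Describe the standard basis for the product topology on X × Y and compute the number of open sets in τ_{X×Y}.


Basis B = {∅ × ∅, {g} × {p94}, {g} × {p95}, {f, g} × {p94}, {f, g} × {p95}, {g} × {p94, p95}, {f, g, h} × {p94}, {f, g, h} × {p95}, {g} × {p93, p94, p95}, {f, g} × {p94, p95}, {f, g} × {p93, p94, p95}, {f, g, h} × {p94, p95}, {f, g, h} × {p93, p94, p95}}; |τ_{X×Y}| = 30.

Enumerate products U × V with U ∈ τ_X, V ∈ τ_Y (deduplicated):
  ∅ × ∅ = {} (∅)
  {g} × {p94} = {(g,p94)}
  {g} × {p95} = {(g,p95)}
  {f, g} × {p94} = {(f,p94), (g,p94)}
  {f, g} × {p95} = {(f,p95), (g,p95)}
  {g} × {p94, p95} = {(g,p94), (g,p95)}
  {f, g, h} × {p94} = {(f,p94), (g,p94), (h,p94)}
  {f, g, h} × {p95} = {(f,p95), (g,p95), (h,p95)}
  {g} × {p93, p94, p95} = {(g,p93), (g,p94), (g,p95)}
  {f, g} × {p94, p95} = {(f,p94), (f,p95), (g,p94), (g,p95)}
  {f, g} × {p93, p94, p95} = {(f,p93), (f,p94), (f,p95), (g,p93), (g,p94), (g,p95)}
  {f, g, h} × {p94, p95} = {(f,p94), (f,p95), (g,p94), (g,p95), (h,p94), (h,p95)}
  {f, g, h} × {p93, p94, p95} = {(f,p93), (f,p94), (f,p95), (g,p93), (g,p94), (g,p95), (h,p93), (h,p94), (h,p95)}
These 13 distinct sets form the basis B.
Close under arbitrary unions to get τ_{X×Y}; counting gives |τ_{X×Y}| = 30.


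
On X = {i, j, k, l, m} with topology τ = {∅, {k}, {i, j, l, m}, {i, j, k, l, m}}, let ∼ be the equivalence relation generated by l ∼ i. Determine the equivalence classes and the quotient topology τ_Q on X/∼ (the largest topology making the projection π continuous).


X/∼ = {[i=l], [j], [k], [m]}; |τ_Q| = 4.

Equivalence classes: [i=l], [j], [k], [m].
Quotient map π: X → X/∼ sends i ↦ [i=l], j ↦ [j], k ↦ [k], l ↦ [i=l], m ↦ [m].
For each subset V ⊆ X/∼, compute π^{-1}(V) ⊆ X and check whether π^{-1}(V) ∈ τ. V is open in τ_Q iff π^{-1}(V) ∈ τ.
  V = {}: π^{-1}(V) = ∅ ∈ τ ✓.
  V = {[i=l]}: π^{-1}(V) = {i, l} ∉ τ ✗.
  V = {[j]}: π^{-1}(V) = {j} ∉ τ ✗.
  V = {[i=l], [j]}: π^{-1}(V) = {i, j, l} ∉ τ ✗.
  V = {[k]}: π^{-1}(V) = {k} ∈ τ ✓.
  V = {[i=l], [k]}: π^{-1}(V) = {i, k, l} ∉ τ ✗.
  V = {[j], [k]}: π^{-1}(V) = {j, k} ∉ τ ✗.
  V = {[i=l], [j], [k]}: π^{-1}(V) = {i, j, k, l} ∉ τ ✗.
  V = {[m]}: π^{-1}(V) = {m} ∉ τ ✗.
  V = {[i=l], [m]}: π^{-1}(V) = {i, l, m} ∉ τ ✗.
  V = {[j], [m]}: π^{-1}(V) = {j, m} ∉ τ ✗.
  V = {[i=l], [j], [m]}: π^{-1}(V) = {i, j, l, m} ∈ τ ✓.
  V = {[k], [m]}: π^{-1}(V) = {k, m} ∉ τ ✗.
  V = {[i=l], [k], [m]}: π^{-1}(V) = {i, k, l, m} ∉ τ ✗.
  V = {[j], [k], [m]}: π^{-1}(V) = {j, k, m} ∉ τ ✗.
  V = {[i=l], [j], [k], [m]}: π^{-1}(V) = {i, j, k, l, m} ∈ τ ✓.
Open sets in the quotient: τ_Q = {{}, {[k]}, {[i=l], [j], [m]}, {[i=l], [j], [k], [m]}} (4 elements).


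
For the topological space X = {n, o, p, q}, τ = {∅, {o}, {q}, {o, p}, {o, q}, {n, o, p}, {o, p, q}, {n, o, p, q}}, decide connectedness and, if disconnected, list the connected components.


(X, τ) is disconnected; components = [{q}, {n, o, p}].

Find clopen sets (U ∈ τ with X ∖ U ∈ τ):
  U = ∅, X ∖ U = {n, o, p, q} — both open, so U is clopen.
  U = {q}, X ∖ U = {n, o, p} — both open, so U is clopen.
  U = {n, o, p}, X ∖ U = {q} — both open, so U is clopen.
  U = {n, o, p, q}, X ∖ U = ∅ — both open, so U is clopen.
Nontrivial clopen(s) exist: e.g. {q}. So (X, τ) is disconnected.
Compute connected components by grouping points that agree on all clopens:
  component: {q}
  component: {n, o, p}


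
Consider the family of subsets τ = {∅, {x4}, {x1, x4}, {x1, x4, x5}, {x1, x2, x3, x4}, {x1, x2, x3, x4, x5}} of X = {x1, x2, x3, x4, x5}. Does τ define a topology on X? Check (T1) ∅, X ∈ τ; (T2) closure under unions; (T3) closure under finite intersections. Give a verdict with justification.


τ IS a topology on X.

Axiom (T1): ∅ ∈ τ? Yes; X ∈ τ? Yes.
Axiom (T2/T3): check pairwise unions and intersections of members of τ.
All pairwise intersections and unions checked — each lies in τ. Therefore τ satisfies (T1), (T2), (T3): it IS a topology on X.


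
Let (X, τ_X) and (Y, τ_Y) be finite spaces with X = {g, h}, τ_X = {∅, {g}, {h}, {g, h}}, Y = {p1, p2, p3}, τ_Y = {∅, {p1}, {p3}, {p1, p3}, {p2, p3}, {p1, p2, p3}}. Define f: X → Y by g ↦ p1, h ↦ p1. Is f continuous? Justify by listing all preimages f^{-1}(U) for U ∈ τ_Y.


f IS continuous.

Compute f^{-1}(U) for each U ∈ τ_Y:
  U = ∅: f^{-1}(U) = ∅ ∈ τ_X ✓.
  U = {p1}: f^{-1}(U) = {g, h} ∈ τ_X ✓.
  U = {p3}: f^{-1}(U) = ∅ ∈ τ_X ✓.
  U = {p1, p3}: f^{-1}(U) = {g, h} ∈ τ_X ✓.
  U = {p2, p3}: f^{-1}(U) = ∅ ∈ τ_X ✓.
  U = {p1, p2, p3}: f^{-1}(U) = {g, h} ∈ τ_X ✓.
Every preimage lies in τ_X, so f IS continuous.


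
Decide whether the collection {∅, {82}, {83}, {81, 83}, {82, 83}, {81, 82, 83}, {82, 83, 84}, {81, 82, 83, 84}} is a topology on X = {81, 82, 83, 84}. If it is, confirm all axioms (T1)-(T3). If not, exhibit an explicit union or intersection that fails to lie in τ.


τ IS a topology on X.

Axiom (T1): ∅ ∈ τ? Yes; X ∈ τ? Yes.
Axiom (T2/T3): check pairwise unions and intersections of members of τ.
All pairwise intersections and unions checked — each lies in τ. Therefore τ satisfies (T1), (T2), (T3): it IS a topology on X.


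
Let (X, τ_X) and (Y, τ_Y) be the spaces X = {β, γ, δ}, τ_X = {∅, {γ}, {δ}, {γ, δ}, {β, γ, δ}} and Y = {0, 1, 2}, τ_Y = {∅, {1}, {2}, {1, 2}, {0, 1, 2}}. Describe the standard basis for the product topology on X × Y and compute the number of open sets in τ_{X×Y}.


Basis B = {∅ × ∅, {γ} × {1}, {γ} × {2}, {δ} × {1}, {δ} × {2}, {γ} × {1, 2}, {γ, δ} × {1}, {γ, δ} × {2}, {δ} × {1, 2}, {β, γ, δ} × {1}, {β, γ, δ} × {2}, {γ} × {0, 1, 2}, {δ} × {0, 1, 2}, {γ, δ} × {1, 2}, {β, γ, δ} × {1, 2}, {γ, δ} × {0, 1, 2}, {β, γ, δ} × {0, 1, 2}}; |τ_{X×Y}| = 48.

Enumerate products U × V with U ∈ τ_X, V ∈ τ_Y (deduplicated):
  ∅ × ∅ = {} (∅)
  {γ} × {1} = {(γ,1)}
  {γ} × {2} = {(γ,2)}
  {δ} × {1} = {(δ,1)}
  {δ} × {2} = {(δ,2)}
  {γ} × {1, 2} = {(γ,1), (γ,2)}
  {γ, δ} × {1} = {(γ,1), (δ,1)}
  {γ, δ} × {2} = {(γ,2), (δ,2)}
  {δ} × {1, 2} = {(δ,1), (δ,2)}
  {β, γ, δ} × {1} = {(β,1), (γ,1), (δ,1)}
  {β, γ, δ} × {2} = {(β,2), (γ,2), (δ,2)}
  {γ} × {0, 1, 2} = {(γ,0), (γ,1), (γ,2)}
  {δ} × {0, 1, 2} = {(δ,0), (δ,1), (δ,2)}
  {γ, δ} × {1, 2} = {(γ,1), (γ,2), (δ,1), (δ,2)}
  {β, γ, δ} × {1, 2} = {(β,1), (β,2), (γ,1), (γ,2), (δ,1), (δ,2)}
  {γ, δ} × {0, 1, 2} = {(γ,0), (γ,1), (γ,2), (δ,0), (δ,1), (δ,2)}
  {β, γ, δ} × {0, 1, 2} = {(β,0), (β,1), (β,2), (γ,0), (γ,1), (γ,2), (δ,0), (δ,1), (δ,2)}
These 17 distinct sets form the basis B.
Close under arbitrary unions to get τ_{X×Y}; counting gives |τ_{X×Y}| = 48.


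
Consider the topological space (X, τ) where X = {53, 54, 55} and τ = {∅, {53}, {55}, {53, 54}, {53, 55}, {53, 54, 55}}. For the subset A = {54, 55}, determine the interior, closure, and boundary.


int(A) = {55}, cl(A) = {54, 55}, ∂A = {54}.

Closed sets in (X, τ) are complements of opens:
  closed(X, τ) = {∅, {54}, {55}, {53, 54}, {54, 55}, {53, 54, 55}}.
int(A) = ⋃ {U ∈ τ : U ⊆ A}. Opens contained in A: ∅, {55}.
Taking the union of these: int(A) = {55}.
cl(A) = ⋂ {C closed : A ⊆ C}. Closed sets containing A: {54, 55}, {53, 54, 55}.
Intersecting these: cl(A) = {54, 55}.
∂A = cl(A) ∖ int(A) = {54, 55} ∖ {55} = {54}.


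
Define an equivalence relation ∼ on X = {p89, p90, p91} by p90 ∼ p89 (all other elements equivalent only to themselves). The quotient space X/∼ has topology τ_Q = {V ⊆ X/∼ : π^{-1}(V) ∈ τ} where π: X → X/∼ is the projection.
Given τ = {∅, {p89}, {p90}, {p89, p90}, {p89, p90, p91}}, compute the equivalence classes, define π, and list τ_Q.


X/∼ = {[p89=p90], [p91]}; |τ_Q| = 3.

Equivalence classes: [p89=p90], [p91].
Quotient map π: X → X/∼ sends p89 ↦ [p89=p90], p90 ↦ [p89=p90], p91 ↦ [p91].
For each subset V ⊆ X/∼, compute π^{-1}(V) ⊆ X and check whether π^{-1}(V) ∈ τ. V is open in τ_Q iff π^{-1}(V) ∈ τ.
  V = {}: π^{-1}(V) = ∅ ∈ τ ✓.
  V = {[p89=p90]}: π^{-1}(V) = {p89, p90} ∈ τ ✓.
  V = {[p91]}: π^{-1}(V) = {p91} ∉ τ ✗.
  V = {[p89=p90], [p91]}: π^{-1}(V) = {p89, p90, p91} ∈ τ ✓.
Open sets in the quotient: τ_Q = {{}, {[p89=p90]}, {[p89=p90], [p91]}} (3 elements).


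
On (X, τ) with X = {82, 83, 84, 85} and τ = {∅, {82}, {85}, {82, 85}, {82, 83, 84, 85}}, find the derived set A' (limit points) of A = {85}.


A' = {83, 84}

For each x ∈ X, list the open sets U ∈ τ with x ∈ U, then check whether U ∩ (A ∖ {x}) ≠ ∅ for every such U.
  x = 82: open {82} ∋ x has {82} ∩ (A ∖ {82}) = ∅, so x is NOT a limit point.
  x = 83: opens ∋ x are {82, 83, 84, 85}; each meets A ∖ {83}, so x IS a limit point.
  x = 84: opens ∋ x are {82, 83, 84, 85}; each meets A ∖ {84}, so x IS a limit point.
  x = 85: open {85} ∋ x has {85} ∩ (A ∖ {85}) = ∅, so x is NOT a limit point.
Collecting: A' = {83, 84}.


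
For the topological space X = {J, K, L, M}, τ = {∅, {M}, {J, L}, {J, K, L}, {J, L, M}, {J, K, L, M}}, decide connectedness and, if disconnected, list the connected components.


(X, τ) is disconnected; components = [{M}, {J, K, L}].

Find clopen sets (U ∈ τ with X ∖ U ∈ τ):
  U = ∅, X ∖ U = {J, K, L, M} — both open, so U is clopen.
  U = {M}, X ∖ U = {J, K, L} — both open, so U is clopen.
  U = {J, K, L}, X ∖ U = {M} — both open, so U is clopen.
  U = {J, K, L, M}, X ∖ U = ∅ — both open, so U is clopen.
Nontrivial clopen(s) exist: e.g. {J, K, L}. So (X, τ) is disconnected.
Compute connected components by grouping points that agree on all clopens:
  component: {M}
  component: {J, K, L}


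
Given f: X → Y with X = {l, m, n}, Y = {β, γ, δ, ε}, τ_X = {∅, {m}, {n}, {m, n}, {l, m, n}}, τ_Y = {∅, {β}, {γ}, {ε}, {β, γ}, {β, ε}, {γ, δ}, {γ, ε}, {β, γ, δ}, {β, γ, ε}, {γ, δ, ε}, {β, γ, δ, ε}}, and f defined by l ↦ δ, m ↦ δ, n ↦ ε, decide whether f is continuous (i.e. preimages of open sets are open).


f is NOT continuous.

Compute f^{-1}(U) for each U ∈ τ_Y:
  U = ∅: f^{-1}(U) = ∅ ∈ τ_X ✓.
  U = {β}: f^{-1}(U) = ∅ ∈ τ_X ✓.
  U = {γ}: f^{-1}(U) = ∅ ∈ τ_X ✓.
  U = {ε}: f^{-1}(U) = {n} ∈ τ_X ✓.
  U = {β, γ}: f^{-1}(U) = ∅ ∈ τ_X ✓.
  U = {β, ε}: f^{-1}(U) = {n} ∈ τ_X ✓.
  U = {γ, δ}: f^{-1}(U) = {l, m} ∉ τ_X ✗.
  U = {γ, ε}: f^{-1}(U) = {n} ∈ τ_X ✓.
  U = {β, γ, δ}: f^{-1}(U) = {l, m} ∉ τ_X ✗.
  U = {β, γ, ε}: f^{-1}(U) = {n} ∈ τ_X ✓.
  U = {γ, δ, ε}: f^{-1}(U) = {l, m, n} ∈ τ_X ✓.
  U = {β, γ, δ, ε}: f^{-1}(U) = {l, m, n} ∈ τ_X ✓.
Found U = {γ, δ} with f^{-1}(U) = {l, m} not in τ_X. Therefore f is NOT continuous.


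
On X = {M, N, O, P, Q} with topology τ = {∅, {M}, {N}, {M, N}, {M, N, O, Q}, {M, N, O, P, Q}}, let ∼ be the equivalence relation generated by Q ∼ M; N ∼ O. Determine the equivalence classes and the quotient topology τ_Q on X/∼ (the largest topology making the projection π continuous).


X/∼ = {[M=Q], [N=O], [P]}; |τ_Q| = 3.

Equivalence classes: [M=Q], [N=O], [P].
Quotient map π: X → X/∼ sends M ↦ [M=Q], N ↦ [N=O], O ↦ [N=O], P ↦ [P], Q ↦ [M=Q].
For each subset V ⊆ X/∼, compute π^{-1}(V) ⊆ X and check whether π^{-1}(V) ∈ τ. V is open in τ_Q iff π^{-1}(V) ∈ τ.
  V = {}: π^{-1}(V) = ∅ ∈ τ ✓.
  V = {[M=Q]}: π^{-1}(V) = {M, Q} ∉ τ ✗.
  V = {[N=O]}: π^{-1}(V) = {N, O} ∉ τ ✗.
  V = {[M=Q], [N=O]}: π^{-1}(V) = {M, N, O, Q} ∈ τ ✓.
  V = {[P]}: π^{-1}(V) = {P} ∉ τ ✗.
  V = {[M=Q], [P]}: π^{-1}(V) = {M, P, Q} ∉ τ ✗.
  V = {[N=O], [P]}: π^{-1}(V) = {N, O, P} ∉ τ ✗.
  V = {[M=Q], [N=O], [P]}: π^{-1}(V) = {M, N, O, P, Q} ∈ τ ✓.
Open sets in the quotient: τ_Q = {{}, {[M=Q], [N=O]}, {[M=Q], [N=O], [P]}} (3 elements).


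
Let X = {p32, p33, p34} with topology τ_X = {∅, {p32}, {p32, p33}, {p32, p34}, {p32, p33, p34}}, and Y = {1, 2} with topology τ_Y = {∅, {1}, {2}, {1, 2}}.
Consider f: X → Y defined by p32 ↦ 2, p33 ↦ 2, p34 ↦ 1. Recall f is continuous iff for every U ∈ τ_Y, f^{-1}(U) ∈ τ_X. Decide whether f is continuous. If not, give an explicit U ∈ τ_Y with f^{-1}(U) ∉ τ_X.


f is NOT continuous.

Compute f^{-1}(U) for each U ∈ τ_Y:
  U = ∅: f^{-1}(U) = ∅ ∈ τ_X ✓.
  U = {1}: f^{-1}(U) = {p34} ∉ τ_X ✗.
  U = {2}: f^{-1}(U) = {p32, p33} ∈ τ_X ✓.
  U = {1, 2}: f^{-1}(U) = {p32, p33, p34} ∈ τ_X ✓.
Found U = {1} with f^{-1}(U) = {p34} not in τ_X. Therefore f is NOT continuous.


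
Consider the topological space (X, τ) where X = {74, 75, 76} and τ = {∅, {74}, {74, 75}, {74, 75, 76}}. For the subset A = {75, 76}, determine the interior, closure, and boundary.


int(A) = ∅, cl(A) = {75, 76}, ∂A = {75, 76}.

Closed sets in (X, τ) are complements of opens:
  closed(X, τ) = {∅, {76}, {75, 76}, {74, 75, 76}}.
int(A) = ⋃ {U ∈ τ : U ⊆ A}. Opens contained in A: ∅.
Taking the union of these: int(A) = ∅.
cl(A) = ⋂ {C closed : A ⊆ C}. Closed sets containing A: {75, 76}, {74, 75, 76}.
Intersecting these: cl(A) = {75, 76}.
∂A = cl(A) ∖ int(A) = {75, 76} ∖ ∅ = {75, 76}.


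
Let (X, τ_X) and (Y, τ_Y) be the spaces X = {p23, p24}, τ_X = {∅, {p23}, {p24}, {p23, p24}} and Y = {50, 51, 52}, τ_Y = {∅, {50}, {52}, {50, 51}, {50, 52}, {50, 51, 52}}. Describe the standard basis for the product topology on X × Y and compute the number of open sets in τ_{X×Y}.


Basis B = {∅ × ∅, {p23} × {50}, {p23} × {52}, {p24} × {50}, {p24} × {52}, {p23} × {50, 51}, {p23} × {50, 52}, {p23, p24} × {50}, {p23, p24} × {52}, {p24} × {50, 51}, {p24} × {50, 52}, {p23} × {50, 51, 52}, {p24} × {50, 51, 52}, {p23, p24} × {50, 51}, {p23, p24} × {50, 52}, {p23, p24} × {50, 51, 52}}; |τ_{X×Y}| = 36.

Enumerate products U × V with U ∈ τ_X, V ∈ τ_Y (deduplicated):
  ∅ × ∅ = {} (∅)
  {p23} × {50} = {(p23,50)}
  {p23} × {52} = {(p23,52)}
  {p24} × {50} = {(p24,50)}
  {p24} × {52} = {(p24,52)}
  {p23} × {50, 51} = {(p23,50), (p23,51)}
  {p23} × {50, 52} = {(p23,50), (p23,52)}
  {p23, p24} × {50} = {(p23,50), (p24,50)}
  {p23, p24} × {52} = {(p23,52), (p24,52)}
  {p24} × {50, 51} = {(p24,50), (p24,51)}
  {p24} × {50, 52} = {(p24,50), (p24,52)}
  {p23} × {50, 51, 52} = {(p23,50), (p23,51), (p23,52)}
  {p24} × {50, 51, 52} = {(p24,50), (p24,51), (p24,52)}
  {p23, p24} × {50, 51} = {(p23,50), (p23,51), (p24,50), (p24,51)}
  {p23, p24} × {50, 52} = {(p23,50), (p23,52), (p24,50), (p24,52)}
  {p23, p24} × {50, 51, 52} = {(p23,50), (p23,51), (p23,52), (p24,50), (p24,51), (p24,52)}
These 16 distinct sets form the basis B.
Close under arbitrary unions to get τ_{X×Y}; counting gives |τ_{X×Y}| = 36.


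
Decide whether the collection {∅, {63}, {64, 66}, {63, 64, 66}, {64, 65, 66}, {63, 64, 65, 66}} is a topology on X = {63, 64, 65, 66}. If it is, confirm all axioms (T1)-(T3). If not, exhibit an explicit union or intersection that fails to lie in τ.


τ IS a topology on X.

Axiom (T1): ∅ ∈ τ? Yes; X ∈ τ? Yes.
Axiom (T2/T3): check pairwise unions and intersections of members of τ.
All pairwise intersections and unions checked — each lies in τ. Therefore τ satisfies (T1), (T2), (T3): it IS a topology on X.


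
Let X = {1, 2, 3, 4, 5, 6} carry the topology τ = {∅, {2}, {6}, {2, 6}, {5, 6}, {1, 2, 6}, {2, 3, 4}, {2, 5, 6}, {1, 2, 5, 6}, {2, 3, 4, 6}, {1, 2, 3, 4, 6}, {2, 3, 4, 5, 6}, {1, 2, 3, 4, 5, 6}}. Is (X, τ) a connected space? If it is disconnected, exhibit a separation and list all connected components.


(X, τ) is connected.

Find clopen sets (U ∈ τ with X ∖ U ∈ τ):
  U = ∅, X ∖ U = {1, 2, 3, 4, 5, 6} — both open, so U is clopen.
  U = {1, 2, 3, 4, 5, 6}, X ∖ U = ∅ — both open, so U is clopen.
Only trivial clopens (∅ and X) exist, so (X, τ) is connected.
Compute connected components by grouping points that agree on all clopens:
  component: {1, 2, 3, 4, 5, 6}


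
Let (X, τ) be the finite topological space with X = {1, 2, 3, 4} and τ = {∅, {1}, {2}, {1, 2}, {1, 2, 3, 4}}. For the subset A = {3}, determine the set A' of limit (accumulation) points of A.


A' = {4}

For each x ∈ X, list the open sets U ∈ τ with x ∈ U, then check whether U ∩ (A ∖ {x}) ≠ ∅ for every such U.
  x = 1: open {1} ∋ x has {1} ∩ (A ∖ {1}) = ∅, so x is NOT a limit point.
  x = 2: open {2} ∋ x has {2} ∩ (A ∖ {2}) = ∅, so x is NOT a limit point.
  x = 3: open {1, 2, 3, 4} ∋ x has {1, 2, 3, 4} ∩ (A ∖ {3}) = ∅, so x is NOT a limit point.
  x = 4: opens ∋ x are {1, 2, 3, 4}; each meets A ∖ {4}, so x IS a limit point.
Collecting: A' = {4}.


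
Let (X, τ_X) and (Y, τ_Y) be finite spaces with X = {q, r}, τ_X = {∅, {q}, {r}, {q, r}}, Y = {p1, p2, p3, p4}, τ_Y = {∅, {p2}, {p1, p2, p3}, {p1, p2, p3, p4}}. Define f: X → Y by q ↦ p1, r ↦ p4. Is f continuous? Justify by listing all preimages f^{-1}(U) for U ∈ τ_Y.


f IS continuous.

Compute f^{-1}(U) for each U ∈ τ_Y:
  U = ∅: f^{-1}(U) = ∅ ∈ τ_X ✓.
  U = {p2}: f^{-1}(U) = ∅ ∈ τ_X ✓.
  U = {p1, p2, p3}: f^{-1}(U) = {q} ∈ τ_X ✓.
  U = {p1, p2, p3, p4}: f^{-1}(U) = {q, r} ∈ τ_X ✓.
Every preimage lies in τ_X, so f IS continuous.


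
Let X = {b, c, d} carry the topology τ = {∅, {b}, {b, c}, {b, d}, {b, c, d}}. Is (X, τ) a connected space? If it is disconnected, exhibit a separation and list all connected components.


(X, τ) is connected.

Find clopen sets (U ∈ τ with X ∖ U ∈ τ):
  U = ∅, X ∖ U = {b, c, d} — both open, so U is clopen.
  U = {b, c, d}, X ∖ U = ∅ — both open, so U is clopen.
Only trivial clopens (∅ and X) exist, so (X, τ) is connected.
Compute connected components by grouping points that agree on all clopens:
  component: {b, c, d}


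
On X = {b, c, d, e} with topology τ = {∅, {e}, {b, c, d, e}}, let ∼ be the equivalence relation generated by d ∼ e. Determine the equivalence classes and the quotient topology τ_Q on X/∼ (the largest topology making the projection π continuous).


X/∼ = {[b], [c], [d=e]}; |τ_Q| = 2.

Equivalence classes: [b], [c], [d=e].
Quotient map π: X → X/∼ sends b ↦ [b], c ↦ [c], d ↦ [d=e], e ↦ [d=e].
For each subset V ⊆ X/∼, compute π^{-1}(V) ⊆ X and check whether π^{-1}(V) ∈ τ. V is open in τ_Q iff π^{-1}(V) ∈ τ.
  V = {}: π^{-1}(V) = ∅ ∈ τ ✓.
  V = {[b]}: π^{-1}(V) = {b} ∉ τ ✗.
  V = {[c]}: π^{-1}(V) = {c} ∉ τ ✗.
  V = {[b], [c]}: π^{-1}(V) = {b, c} ∉ τ ✗.
  V = {[d=e]}: π^{-1}(V) = {d, e} ∉ τ ✗.
  V = {[b], [d=e]}: π^{-1}(V) = {b, d, e} ∉ τ ✗.
  V = {[c], [d=e]}: π^{-1}(V) = {c, d, e} ∉ τ ✗.
  V = {[b], [c], [d=e]}: π^{-1}(V) = {b, c, d, e} ∈ τ ✓.
Open sets in the quotient: τ_Q = {{}, {[b], [c], [d=e]}} (2 elements).


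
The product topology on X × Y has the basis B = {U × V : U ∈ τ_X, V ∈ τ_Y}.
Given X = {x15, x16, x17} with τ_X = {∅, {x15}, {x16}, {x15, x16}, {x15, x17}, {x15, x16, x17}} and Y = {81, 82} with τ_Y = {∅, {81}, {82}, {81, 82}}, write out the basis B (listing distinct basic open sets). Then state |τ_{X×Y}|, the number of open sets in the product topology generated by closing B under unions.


Basis B = {∅ × ∅, {x15} × {81}, {x15} × {82}, {x16} × {81}, {x16} × {82}, {x15} × {81, 82}, {x15, x16} × {81}, {x15, x17} × {81}, {x15, x16} × {82}, {x15, x17} × {82}, {x16} × {81, 82}, {x15, x16, x17} × {81}, {x15, x16, x17} × {82}, {x15, x16} × {81, 82}, {x15, x17} × {81, 82}, {x15, x16, x17} × {81, 82}}; |τ_{X×Y}| = 36.

Enumerate products U × V with U ∈ τ_X, V ∈ τ_Y (deduplicated):
  ∅ × ∅ = {} (∅)
  {x15} × {81} = {(x15,81)}
  {x15} × {82} = {(x15,82)}
  {x16} × {81} = {(x16,81)}
  {x16} × {82} = {(x16,82)}
  {x15} × {81, 82} = {(x15,81), (x15,82)}
  {x15, x16} × {81} = {(x15,81), (x16,81)}
  {x15, x17} × {81} = {(x15,81), (x17,81)}
  {x15, x16} × {82} = {(x15,82), (x16,82)}
  {x15, x17} × {82} = {(x15,82), (x17,82)}
  {x16} × {81, 82} = {(x16,81), (x16,82)}
  {x15, x16, x17} × {81} = {(x15,81), (x16,81), (x17,81)}
  {x15, x16, x17} × {82} = {(x15,82), (x16,82), (x17,82)}
  {x15, x16} × {81, 82} = {(x15,81), (x15,82), (x16,81), (x16,82)}
  {x15, x17} × {81, 82} = {(x15,81), (x15,82), (x17,81), (x17,82)}
  {x15, x16, x17} × {81, 82} = {(x15,81), (x15,82), (x16,81), (x16,82), (x17,81), (x17,82)}
These 16 distinct sets form the basis B.
Close under arbitrary unions to get τ_{X×Y}; counting gives |τ_{X×Y}| = 36.


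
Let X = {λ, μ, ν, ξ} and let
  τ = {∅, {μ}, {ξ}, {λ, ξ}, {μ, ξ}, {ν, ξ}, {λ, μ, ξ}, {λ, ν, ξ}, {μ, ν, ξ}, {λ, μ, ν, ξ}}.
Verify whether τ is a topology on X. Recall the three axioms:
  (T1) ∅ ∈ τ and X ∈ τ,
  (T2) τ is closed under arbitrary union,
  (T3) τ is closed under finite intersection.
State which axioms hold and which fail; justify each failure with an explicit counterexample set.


τ IS a topology on X.

Axiom (T1): ∅ ∈ τ? Yes; X ∈ τ? Yes.
Axiom (T2/T3): check pairwise unions and intersections of members of τ.
All pairwise intersections and unions checked — each lies in τ. Therefore τ satisfies (T1), (T2), (T3): it IS a topology on X.


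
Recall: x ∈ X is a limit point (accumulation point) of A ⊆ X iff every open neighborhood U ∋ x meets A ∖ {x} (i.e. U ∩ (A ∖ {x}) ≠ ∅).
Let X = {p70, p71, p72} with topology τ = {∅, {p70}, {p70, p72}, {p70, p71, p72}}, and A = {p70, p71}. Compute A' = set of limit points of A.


A' = {p71, p72}

For each x ∈ X, list the open sets U ∈ τ with x ∈ U, then check whether U ∩ (A ∖ {x}) ≠ ∅ for every such U.
  x = p70: open {p70} ∋ x has {p70} ∩ (A ∖ {p70}) = ∅, so x is NOT a limit point.
  x = p71: opens ∋ x are {p70, p71, p72}; each meets A ∖ {p71}, so x IS a limit point.
  x = p72: opens ∋ x are {p70, p72}, {p70, p71, p72}; each meets A ∖ {p72}, so x IS a limit point.
Collecting: A' = {p71, p72}.


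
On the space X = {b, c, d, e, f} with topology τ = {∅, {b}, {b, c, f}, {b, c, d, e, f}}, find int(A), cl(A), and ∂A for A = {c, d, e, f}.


int(A) = ∅, cl(A) = {c, d, e, f}, ∂A = {c, d, e, f}.

Closed sets in (X, τ) are complements of opens:
  closed(X, τ) = {∅, {d, e}, {c, d, e, f}, {b, c, d, e, f}}.
int(A) = ⋃ {U ∈ τ : U ⊆ A}. Opens contained in A: ∅.
Taking the union of these: int(A) = ∅.
cl(A) = ⋂ {C closed : A ⊆ C}. Closed sets containing A: {c, d, e, f}, {b, c, d, e, f}.
Intersecting these: cl(A) = {c, d, e, f}.
∂A = cl(A) ∖ int(A) = {c, d, e, f} ∖ ∅ = {c, d, e, f}.


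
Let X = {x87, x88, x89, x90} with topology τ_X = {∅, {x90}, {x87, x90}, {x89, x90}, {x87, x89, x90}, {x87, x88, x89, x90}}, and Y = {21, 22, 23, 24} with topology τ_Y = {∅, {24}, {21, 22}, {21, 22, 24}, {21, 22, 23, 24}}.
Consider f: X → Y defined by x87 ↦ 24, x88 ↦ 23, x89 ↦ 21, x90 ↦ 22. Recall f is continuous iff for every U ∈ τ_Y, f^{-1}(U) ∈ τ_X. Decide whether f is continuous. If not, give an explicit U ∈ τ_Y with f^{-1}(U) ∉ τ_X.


f is NOT continuous.

Compute f^{-1}(U) for each U ∈ τ_Y:
  U = ∅: f^{-1}(U) = ∅ ∈ τ_X ✓.
  U = {24}: f^{-1}(U) = {x87} ∉ τ_X ✗.
  U = {21, 22}: f^{-1}(U) = {x89, x90} ∈ τ_X ✓.
  U = {21, 22, 24}: f^{-1}(U) = {x87, x89, x90} ∈ τ_X ✓.
  U = {21, 22, 23, 24}: f^{-1}(U) = {x87, x88, x89, x90} ∈ τ_X ✓.
Found U = {24} with f^{-1}(U) = {x87} not in τ_X. Therefore f is NOT continuous.


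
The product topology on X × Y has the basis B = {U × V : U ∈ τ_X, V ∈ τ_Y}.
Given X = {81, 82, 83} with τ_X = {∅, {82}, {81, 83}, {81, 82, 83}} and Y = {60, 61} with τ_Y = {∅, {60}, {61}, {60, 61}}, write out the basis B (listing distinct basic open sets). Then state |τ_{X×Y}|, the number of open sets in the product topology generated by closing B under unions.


Basis B = {∅ × ∅, {82} × {60}, {82} × {61}, {81, 83} × {60}, {81, 83} × {61}, {82} × {60, 61}, {81, 82, 83} × {60}, {81, 82, 83} × {61}, {81, 83} × {60, 61}, {81, 82, 83} × {60, 61}}; |τ_{X×Y}| = 16.

Enumerate products U × V with U ∈ τ_X, V ∈ τ_Y (deduplicated):
  ∅ × ∅ = {} (∅)
  {82} × {60} = {(82,60)}
  {82} × {61} = {(82,61)}
  {81, 83} × {60} = {(81,60), (83,60)}
  {81, 83} × {61} = {(81,61), (83,61)}
  {82} × {60, 61} = {(82,60), (82,61)}
  {81, 82, 83} × {60} = {(81,60), (82,60), (83,60)}
  {81, 82, 83} × {61} = {(81,61), (82,61), (83,61)}
  {81, 83} × {60, 61} = {(81,60), (81,61), (83,60), (83,61)}
  {81, 82, 83} × {60, 61} = {(81,60), (81,61), (82,60), (82,61), (83,60), (83,61)}
These 10 distinct sets form the basis B.
Close under arbitrary unions to get τ_{X×Y}; counting gives |τ_{X×Y}| = 16.


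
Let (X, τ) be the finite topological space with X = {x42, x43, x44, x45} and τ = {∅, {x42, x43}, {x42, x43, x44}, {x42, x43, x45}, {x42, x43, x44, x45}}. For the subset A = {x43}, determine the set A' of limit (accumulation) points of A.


A' = {x42, x44, x45}

For each x ∈ X, list the open sets U ∈ τ with x ∈ U, then check whether U ∩ (A ∖ {x}) ≠ ∅ for every such U.
  x = x42: opens ∋ x are {x42, x43}, {x42, x43, x44}, {x42, x43, x45}, {x42, x43, x44, x45}; each meets A ∖ {x42}, so x IS a limit point.
  x = x43: open {x42, x43} ∋ x has {x42, x43} ∩ (A ∖ {x43}) = ∅, so x is NOT a limit point.
  x = x44: opens ∋ x are {x42, x43, x44}, {x42, x43, x44, x45}; each meets A ∖ {x44}, so x IS a limit point.
  x = x45: opens ∋ x are {x42, x43, x45}, {x42, x43, x44, x45}; each meets A ∖ {x45}, so x IS a limit point.
Collecting: A' = {x42, x44, x45}.


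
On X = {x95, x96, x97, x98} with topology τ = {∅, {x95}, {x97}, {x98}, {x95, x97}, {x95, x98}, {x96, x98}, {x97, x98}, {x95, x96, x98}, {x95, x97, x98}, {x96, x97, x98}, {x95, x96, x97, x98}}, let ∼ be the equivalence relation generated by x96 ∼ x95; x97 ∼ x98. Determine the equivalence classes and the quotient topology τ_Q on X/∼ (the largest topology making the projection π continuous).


X/∼ = {[x95=x96], [x97=x98]}; |τ_Q| = 3.

Equivalence classes: [x95=x96], [x97=x98].
Quotient map π: X → X/∼ sends x95 ↦ [x95=x96], x96 ↦ [x95=x96], x97 ↦ [x97=x98], x98 ↦ [x97=x98].
For each subset V ⊆ X/∼, compute π^{-1}(V) ⊆ X and check whether π^{-1}(V) ∈ τ. V is open in τ_Q iff π^{-1}(V) ∈ τ.
  V = {}: π^{-1}(V) = ∅ ∈ τ ✓.
  V = {[x95=x96]}: π^{-1}(V) = {x95, x96} ∉ τ ✗.
  V = {[x97=x98]}: π^{-1}(V) = {x97, x98} ∈ τ ✓.
  V = {[x95=x96], [x97=x98]}: π^{-1}(V) = {x95, x96, x97, x98} ∈ τ ✓.
Open sets in the quotient: τ_Q = {{}, {[x97=x98]}, {[x95=x96], [x97=x98]}} (3 elements).


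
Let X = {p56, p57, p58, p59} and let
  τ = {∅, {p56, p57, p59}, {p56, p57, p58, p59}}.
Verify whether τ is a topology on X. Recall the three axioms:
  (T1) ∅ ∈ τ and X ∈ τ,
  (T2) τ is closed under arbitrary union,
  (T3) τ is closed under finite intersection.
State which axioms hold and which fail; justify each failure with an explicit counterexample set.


τ IS a topology on X.

Axiom (T1): ∅ ∈ τ? Yes; X ∈ τ? Yes.
Axiom (T2/T3): check pairwise unions and intersections of members of τ.
All pairwise intersections and unions checked — each lies in τ. Therefore τ satisfies (T1), (T2), (T3): it IS a topology on X.


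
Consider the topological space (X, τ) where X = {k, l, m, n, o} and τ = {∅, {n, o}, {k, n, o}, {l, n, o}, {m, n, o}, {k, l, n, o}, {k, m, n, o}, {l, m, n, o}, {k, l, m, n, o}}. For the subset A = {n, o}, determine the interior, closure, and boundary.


int(A) = {n, o}, cl(A) = {k, l, m, n, o}, ∂A = {k, l, m}.

Closed sets in (X, τ) are complements of opens:
  closed(X, τ) = {∅, {k}, {l}, {m}, {k, l}, {k, m}, {l, m}, {k, l, m}, {k, l, m, n, o}}.
int(A) = ⋃ {U ∈ τ : U ⊆ A}. Opens contained in A: ∅, {n, o}.
Taking the union of these: int(A) = {n, o}.
cl(A) = ⋂ {C closed : A ⊆ C}. Closed sets containing A: {k, l, m, n, o}.
Intersecting these: cl(A) = {k, l, m, n, o}.
∂A = cl(A) ∖ int(A) = {k, l, m, n, o} ∖ {n, o} = {k, l, m}.


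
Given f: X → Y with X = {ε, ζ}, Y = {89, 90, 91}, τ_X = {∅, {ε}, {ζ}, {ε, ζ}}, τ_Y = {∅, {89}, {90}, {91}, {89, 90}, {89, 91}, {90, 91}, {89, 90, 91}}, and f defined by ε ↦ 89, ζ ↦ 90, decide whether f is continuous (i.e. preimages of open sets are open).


f IS continuous.

Compute f^{-1}(U) for each U ∈ τ_Y:
  U = ∅: f^{-1}(U) = ∅ ∈ τ_X ✓.
  U = {89}: f^{-1}(U) = {ε} ∈ τ_X ✓.
  U = {90}: f^{-1}(U) = {ζ} ∈ τ_X ✓.
  U = {91}: f^{-1}(U) = ∅ ∈ τ_X ✓.
  U = {89, 90}: f^{-1}(U) = {ε, ζ} ∈ τ_X ✓.
  U = {89, 91}: f^{-1}(U) = {ε} ∈ τ_X ✓.
  U = {90, 91}: f^{-1}(U) = {ζ} ∈ τ_X ✓.
  U = {89, 90, 91}: f^{-1}(U) = {ε, ζ} ∈ τ_X ✓.
Every preimage lies in τ_X, so f IS continuous.


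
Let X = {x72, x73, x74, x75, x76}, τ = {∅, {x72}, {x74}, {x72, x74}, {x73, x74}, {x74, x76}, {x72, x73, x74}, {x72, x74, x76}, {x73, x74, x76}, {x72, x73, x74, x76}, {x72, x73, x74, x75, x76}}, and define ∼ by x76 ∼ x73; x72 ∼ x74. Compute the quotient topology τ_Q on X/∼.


X/∼ = {[x72=x74], [x73=x76], [x75]}; |τ_Q| = 4.

Equivalence classes: [x72=x74], [x73=x76], [x75].
Quotient map π: X → X/∼ sends x72 ↦ [x72=x74], x73 ↦ [x73=x76], x74 ↦ [x72=x74], x75 ↦ [x75], x76 ↦ [x73=x76].
For each subset V ⊆ X/∼, compute π^{-1}(V) ⊆ X and check whether π^{-1}(V) ∈ τ. V is open in τ_Q iff π^{-1}(V) ∈ τ.
  V = {}: π^{-1}(V) = ∅ ∈ τ ✓.
  V = {[x72=x74]}: π^{-1}(V) = {x72, x74} ∈ τ ✓.
  V = {[x73=x76]}: π^{-1}(V) = {x73, x76} ∉ τ ✗.
  V = {[x72=x74], [x73=x76]}: π^{-1}(V) = {x72, x73, x74, x76} ∈ τ ✓.
  V = {[x75]}: π^{-1}(V) = {x75} ∉ τ ✗.
  V = {[x72=x74], [x75]}: π^{-1}(V) = {x72, x74, x75} ∉ τ ✗.
  V = {[x73=x76], [x75]}: π^{-1}(V) = {x73, x75, x76} ∉ τ ✗.
  V = {[x72=x74], [x73=x76], [x75]}: π^{-1}(V) = {x72, x73, x74, x75, x76} ∈ τ ✓.
Open sets in the quotient: τ_Q = {{}, {[x72=x74]}, {[x72=x74], [x73=x76]}, {[x72=x74], [x73=x76], [x75]}} (4 elements).


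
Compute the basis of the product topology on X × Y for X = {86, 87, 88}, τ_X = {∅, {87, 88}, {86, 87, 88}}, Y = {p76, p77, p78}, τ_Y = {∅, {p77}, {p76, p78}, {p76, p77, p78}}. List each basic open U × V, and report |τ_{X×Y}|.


Basis B = {∅ × ∅, {87, 88} × {p77}, {86, 87, 88} × {p77}, {87, 88} × {p76, p78}, {86, 87, 88} × {p76, p78}, {87, 88} × {p76, p77, p78}, {86, 87, 88} × {p76, p77, p78}}; |τ_{X×Y}| = 9.

Enumerate products U × V with U ∈ τ_X, V ∈ τ_Y (deduplicated):
  ∅ × ∅ = {} (∅)
  {87, 88} × {p77} = {(87,p77), (88,p77)}
  {86, 87, 88} × {p77} = {(86,p77), (87,p77), (88,p77)}
  {87, 88} × {p76, p78} = {(87,p76), (87,p78), (88,p76), (88,p78)}
  {86, 87, 88} × {p76, p78} = {(86,p76), (86,p78), (87,p76), (87,p78), (88,p76), (88,p78)}
  {87, 88} × {p76, p77, p78} = {(87,p76), (87,p77), (87,p78), (88,p76), (88,p77), (88,p78)}
  {86, 87, 88} × {p76, p77, p78} = {(86,p76), (86,p77), (86,p78), (87,p76), (87,p77), (87,p78), (88,p76), (88,p77), (88,p78)}
These 7 distinct sets form the basis B.
Close under arbitrary unions to get τ_{X×Y}; counting gives |τ_{X×Y}| = 9.


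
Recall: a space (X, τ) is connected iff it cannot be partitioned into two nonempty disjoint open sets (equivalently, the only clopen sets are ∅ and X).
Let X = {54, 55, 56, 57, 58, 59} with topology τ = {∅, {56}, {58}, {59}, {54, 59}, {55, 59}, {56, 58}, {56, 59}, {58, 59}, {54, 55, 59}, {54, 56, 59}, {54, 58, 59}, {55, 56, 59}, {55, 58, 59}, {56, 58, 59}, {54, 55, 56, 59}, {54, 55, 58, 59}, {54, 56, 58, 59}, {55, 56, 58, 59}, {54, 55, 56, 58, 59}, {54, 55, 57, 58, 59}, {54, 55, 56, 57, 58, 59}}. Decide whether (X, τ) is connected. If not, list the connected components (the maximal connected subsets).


(X, τ) is disconnected; components = [{56}, {54, 55, 57, 58, 59}].

Find clopen sets (U ∈ τ with X ∖ U ∈ τ):
  U = ∅, X ∖ U = {54, 55, 56, 57, 58, 59} — both open, so U is clopen.
  U = {56}, X ∖ U = {54, 55, 57, 58, 59} — both open, so U is clopen.
  U = {54, 55, 57, 58, 59}, X ∖ U = {56} — both open, so U is clopen.
  U = {54, 55, 56, 57, 58, 59}, X ∖ U = ∅ — both open, so U is clopen.
Nontrivial clopen(s) exist: e.g. {56}. So (X, τ) is disconnected.
Compute connected components by grouping points that agree on all clopens:
  component: {56}
  component: {54, 55, 57, 58, 59}


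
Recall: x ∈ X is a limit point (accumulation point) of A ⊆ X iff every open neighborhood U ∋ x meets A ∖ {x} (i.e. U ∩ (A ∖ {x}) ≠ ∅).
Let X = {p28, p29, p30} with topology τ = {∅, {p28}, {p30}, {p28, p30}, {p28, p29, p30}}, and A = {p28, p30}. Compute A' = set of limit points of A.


A' = {p29}

For each x ∈ X, list the open sets U ∈ τ with x ∈ U, then check whether U ∩ (A ∖ {x}) ≠ ∅ for every such U.
  x = p28: open {p28} ∋ x has {p28} ∩ (A ∖ {p28}) = ∅, so x is NOT a limit point.
  x = p29: opens ∋ x are {p28, p29, p30}; each meets A ∖ {p29}, so x IS a limit point.
  x = p30: open {p30} ∋ x has {p30} ∩ (A ∖ {p30}) = ∅, so x is NOT a limit point.
Collecting: A' = {p29}.


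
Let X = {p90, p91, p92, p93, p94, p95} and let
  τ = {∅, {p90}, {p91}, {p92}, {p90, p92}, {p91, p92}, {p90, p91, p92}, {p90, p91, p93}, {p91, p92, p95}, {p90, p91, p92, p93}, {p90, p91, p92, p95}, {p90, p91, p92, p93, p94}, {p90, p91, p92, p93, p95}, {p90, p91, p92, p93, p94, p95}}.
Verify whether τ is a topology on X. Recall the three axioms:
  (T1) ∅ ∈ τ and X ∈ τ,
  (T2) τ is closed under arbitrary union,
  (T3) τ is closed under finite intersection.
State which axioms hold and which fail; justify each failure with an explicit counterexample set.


τ is NOT a topology on X.

Axiom (T1): ∅ ∈ τ? Yes; X ∈ τ? Yes.
Axiom (T2/T3): check pairwise unions and intersections of members of τ.
Counterexample for (T2): {p90} ∪ {p91} = {p90, p91} ∉ τ. Therefore τ is NOT a topology.


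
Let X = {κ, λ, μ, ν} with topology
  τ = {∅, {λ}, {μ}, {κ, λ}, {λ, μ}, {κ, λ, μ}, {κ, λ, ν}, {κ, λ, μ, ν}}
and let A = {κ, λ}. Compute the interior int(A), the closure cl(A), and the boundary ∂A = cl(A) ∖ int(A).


int(A) = {κ, λ}, cl(A) = {κ, λ, ν}, ∂A = {ν}.

Closed sets in (X, τ) are complements of opens:
  closed(X, τ) = {∅, {μ}, {ν}, {κ, ν}, {μ, ν}, {κ, λ, ν}, {κ, μ, ν}, {κ, λ, μ, ν}}.
int(A) = ⋃ {U ∈ τ : U ⊆ A}. Opens contained in A: ∅, {λ}, {κ, λ}.
Taking the union of these: int(A) = {κ, λ}.
cl(A) = ⋂ {C closed : A ⊆ C}. Closed sets containing A: {κ, λ, ν}, {κ, λ, μ, ν}.
Intersecting these: cl(A) = {κ, λ, ν}.
∂A = cl(A) ∖ int(A) = {κ, λ, ν} ∖ {κ, λ} = {ν}.


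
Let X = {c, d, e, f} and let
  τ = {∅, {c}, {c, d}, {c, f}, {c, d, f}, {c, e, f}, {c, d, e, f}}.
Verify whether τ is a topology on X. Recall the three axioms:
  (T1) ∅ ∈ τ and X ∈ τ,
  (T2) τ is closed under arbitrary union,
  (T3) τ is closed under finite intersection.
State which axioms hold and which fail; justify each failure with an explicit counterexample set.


τ IS a topology on X.

Axiom (T1): ∅ ∈ τ? Yes; X ∈ τ? Yes.
Axiom (T2/T3): check pairwise unions and intersections of members of τ.
All pairwise intersections and unions checked — each lies in τ. Therefore τ satisfies (T1), (T2), (T3): it IS a topology on X.


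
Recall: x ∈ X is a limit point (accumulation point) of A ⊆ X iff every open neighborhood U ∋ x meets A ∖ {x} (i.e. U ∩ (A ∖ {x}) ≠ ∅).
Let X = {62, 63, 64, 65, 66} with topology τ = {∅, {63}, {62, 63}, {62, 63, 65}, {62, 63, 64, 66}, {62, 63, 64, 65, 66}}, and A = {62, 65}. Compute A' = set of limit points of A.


A' = {64, 65, 66}

For each x ∈ X, list the open sets U ∈ τ with x ∈ U, then check whether U ∩ (A ∖ {x}) ≠ ∅ for every such U.
  x = 62: open {62, 63} ∋ x has {62, 63} ∩ (A ∖ {62}) = ∅, so x is NOT a limit point.
  x = 63: open {63} ∋ x has {63} ∩ (A ∖ {63}) = ∅, so x is NOT a limit point.
  x = 64: opens ∋ x are {62, 63, 64, 66}, {62, 63, 64, 65, 66}; each meets A ∖ {64}, so x IS a limit point.
  x = 65: opens ∋ x are {62, 63, 65}, {62, 63, 64, 65, 66}; each meets A ∖ {65}, so x IS a limit point.
  x = 66: opens ∋ x are {62, 63, 64, 66}, {62, 63, 64, 65, 66}; each meets A ∖ {66}, so x IS a limit point.
Collecting: A' = {64, 65, 66}.
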